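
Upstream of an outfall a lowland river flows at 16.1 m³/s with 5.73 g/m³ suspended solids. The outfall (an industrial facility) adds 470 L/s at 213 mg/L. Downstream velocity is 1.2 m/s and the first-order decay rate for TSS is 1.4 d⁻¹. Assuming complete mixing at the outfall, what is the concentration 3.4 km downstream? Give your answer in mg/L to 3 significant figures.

11.1 mg/L

470 L/s = 0.47 m³/s.
After complete mixing, C₀ = (0.47·213 + 16.1·5.73) / 16.57 = 11.61 mg/L.
Travel time t = 3400 m / 1.2 m/s = 2833 s = 0.03279 d.
C = 11.61·exp(−1.4·0.03279) = 11.61·0.9551 = 11.09 mg/L.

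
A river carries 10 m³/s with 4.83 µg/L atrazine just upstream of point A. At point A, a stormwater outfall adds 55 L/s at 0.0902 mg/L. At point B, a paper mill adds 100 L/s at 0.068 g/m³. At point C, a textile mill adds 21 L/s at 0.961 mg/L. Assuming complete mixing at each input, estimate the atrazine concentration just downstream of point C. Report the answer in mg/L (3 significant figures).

4.83 µg/L = 0.00483 mg/L.
55 L/s = 0.055 m³/s.
After input A: C = (10·0.00483 + 0.055·0.0902) / 10.05 = 0.005297 mg/L.
100 L/s = 0.1 m³/s.
After input B: C = (10.05·0.005297 + 0.1·0.068) / 10.15 = 0.005914 mg/L.
21 L/s = 0.021 m³/s.
After input C: C = (10.15·0.005914 + 0.021·0.961) / 10.18 = 0.007885 mg/L.

0.00789 mg/L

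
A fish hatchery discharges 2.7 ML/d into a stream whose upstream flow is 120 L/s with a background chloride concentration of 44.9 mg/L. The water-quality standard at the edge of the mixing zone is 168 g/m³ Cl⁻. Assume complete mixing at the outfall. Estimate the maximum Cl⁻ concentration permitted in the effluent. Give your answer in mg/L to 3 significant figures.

641 mg/L

2.7 ML/d = 0.03125 m³/s.
120 L/s = 0.12 m³/s.
Mass balance: 168·0.1512 = 0.03125·Cₑ + 0.12·44.9.
Cₑ = (25.41 − 5.388) / 0.03125 = 640.7 mg/L.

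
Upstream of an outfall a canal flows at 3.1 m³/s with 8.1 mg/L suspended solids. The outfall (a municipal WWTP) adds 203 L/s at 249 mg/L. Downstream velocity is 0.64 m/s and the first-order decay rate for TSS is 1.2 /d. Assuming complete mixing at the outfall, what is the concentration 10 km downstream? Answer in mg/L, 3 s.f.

203 L/s = 0.203 m³/s.
After complete mixing, C₀ = (0.203·249 + 3.1·8.1) / 3.303 = 22.91 mg/L.
Travel time t = 1e+04 m / 0.64 m/s = 1.562e+04 s = 0.1808 d.
C = 22.91·exp(−1.2·0.1808) = 22.91·0.8049 = 18.44 mg/L.

18.4 mg/L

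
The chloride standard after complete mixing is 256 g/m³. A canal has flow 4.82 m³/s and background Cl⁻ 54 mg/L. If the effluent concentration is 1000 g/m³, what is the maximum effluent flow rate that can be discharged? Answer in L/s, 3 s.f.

1310 L/s

Mass balance at complete mixing: C_std·(Q_w + Q_r) = Q_w·C_e + Q_r·C_b.
Rearranging, Q_w = Q_r·(C_std − C_b)/(C_e − C_std) = 4.82·(256 − 54) / (1000 − 256) = 1.309 m³/s.
= 1309 L/s.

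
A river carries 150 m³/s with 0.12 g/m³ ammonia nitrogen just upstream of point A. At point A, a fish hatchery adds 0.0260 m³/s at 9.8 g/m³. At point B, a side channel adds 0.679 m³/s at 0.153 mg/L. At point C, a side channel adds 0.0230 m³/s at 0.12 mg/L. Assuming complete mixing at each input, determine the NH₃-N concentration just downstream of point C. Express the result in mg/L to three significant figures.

0.122 mg/L

After input A: C = (150·0.12 + 0.026·9.8) / 150 = 0.1217 mg/L.
After input B: C = (150·0.1217 + 0.679·0.153) / 150.7 = 0.1218 mg/L.
After input C: C = (150.7·0.1218 + 0.023·0.12) / 150.7 = 0.1218 mg/L.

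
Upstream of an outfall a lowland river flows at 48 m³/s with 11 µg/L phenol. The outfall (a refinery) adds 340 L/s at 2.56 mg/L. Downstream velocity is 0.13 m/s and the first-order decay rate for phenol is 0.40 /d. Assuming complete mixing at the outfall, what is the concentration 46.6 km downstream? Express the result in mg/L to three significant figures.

0.00550 mg/L

340 L/s = 0.34 m³/s.
11 µg/L = 0.011 mg/L.
After complete mixing, C₀ = (0.34·2.56 + 48·0.011) / 48.34 = 0.02893 mg/L.
Travel time t = 4.66e+04 m / 0.13 m/s = 3.585e+05 s = 4.149 d.
C = 0.02893·exp(−0.40·4.149) = 0.02893·0.1902 = 0.005503 mg/L.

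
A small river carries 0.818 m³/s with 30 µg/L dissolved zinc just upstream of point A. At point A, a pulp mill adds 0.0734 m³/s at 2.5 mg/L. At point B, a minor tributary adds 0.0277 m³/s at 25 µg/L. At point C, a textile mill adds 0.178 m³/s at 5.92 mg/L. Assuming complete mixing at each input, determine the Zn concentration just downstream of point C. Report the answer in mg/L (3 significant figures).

30 µg/L = 0.03 mg/L.
After input A: C = (0.818·0.03 + 0.0734·2.5) / 0.8914 = 0.2334 mg/L.
25 µg/L = 0.025 mg/L.
After input B: C = (0.8914·0.2334 + 0.0277·0.025) / 0.9191 = 0.2271 mg/L.
After input C: C = (0.9191·0.2271 + 0.178·5.92) / 1.097 = 1.151 mg/L.

1.15 mg/L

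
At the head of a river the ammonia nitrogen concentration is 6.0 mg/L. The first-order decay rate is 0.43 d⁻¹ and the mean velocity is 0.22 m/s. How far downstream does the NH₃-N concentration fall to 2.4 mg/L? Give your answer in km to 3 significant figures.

40.5 km

From C = C₀·e^(−kt), t = ln(C₀/C)/k = ln(6.0/2.4)/0.43 = 0.9163/0.43 = 2.131 d.
Distance = v·t = 0.22 m/s × 1.841e+05 s = 4.05e+04 m = 40.5 km.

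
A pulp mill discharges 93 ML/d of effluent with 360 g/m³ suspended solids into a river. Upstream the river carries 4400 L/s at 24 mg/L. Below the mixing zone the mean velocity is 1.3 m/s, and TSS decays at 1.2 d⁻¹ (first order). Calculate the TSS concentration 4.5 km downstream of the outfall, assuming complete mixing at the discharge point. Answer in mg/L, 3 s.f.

85.8 mg/L

93 ML/d = 1.076 m³/s.
4400 L/s = 4.4 m³/s.
After complete mixing, C₀ = (1.076·360 + 4.4·24) / 5.476 = 90.04 mg/L.
Travel time t = 4500 m / 1.3 m/s = 3462 s = 0.04006 d.
C = 90.04·exp(−1.2·0.04006) = 90.04·0.9531 = 85.81 mg/L.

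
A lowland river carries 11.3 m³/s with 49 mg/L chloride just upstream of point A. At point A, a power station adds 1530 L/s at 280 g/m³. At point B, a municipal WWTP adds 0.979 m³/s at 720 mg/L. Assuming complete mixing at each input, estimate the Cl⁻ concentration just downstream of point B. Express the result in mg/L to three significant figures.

1530 L/s = 1.53 m³/s.
After input A: C = (11.3·49 + 1.53·280) / 12.83 = 76.55 mg/L.
After input B: C = (12.83·76.55 + 0.979·720) / 13.81 = 122.2 mg/L.

122 mg/L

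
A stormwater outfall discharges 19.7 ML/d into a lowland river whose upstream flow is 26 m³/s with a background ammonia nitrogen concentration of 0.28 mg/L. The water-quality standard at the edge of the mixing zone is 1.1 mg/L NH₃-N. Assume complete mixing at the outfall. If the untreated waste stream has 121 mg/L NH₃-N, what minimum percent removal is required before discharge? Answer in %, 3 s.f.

19.7 ML/d = 0.228 m³/s.
Mass balance: 1.1·26.23 = 0.228·Cₑ + 26·0.28.
Cₑ = (28.85 − 7.28) / 0.228 = 94.6 mg/L.
Required removal = 1 − 94.6/121 = 21.81 %.

21.8 %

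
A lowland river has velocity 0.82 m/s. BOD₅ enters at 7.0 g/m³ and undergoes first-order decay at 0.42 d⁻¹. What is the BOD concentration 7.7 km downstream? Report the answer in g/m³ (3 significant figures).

6.69 g/m³

Travel time t = 7.7 km / 0.82 m/s = 7700/0.82 = 9390 s = 0.1087 d.
First-order decay: C = 7.0·exp(−0.42·0.1087) = 7.0·0.9554 = 6.688 g/m³.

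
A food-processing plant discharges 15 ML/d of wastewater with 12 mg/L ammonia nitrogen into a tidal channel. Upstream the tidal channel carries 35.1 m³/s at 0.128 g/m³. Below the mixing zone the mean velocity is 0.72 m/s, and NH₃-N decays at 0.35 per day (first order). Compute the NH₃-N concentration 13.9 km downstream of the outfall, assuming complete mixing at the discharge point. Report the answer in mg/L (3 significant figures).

0.172 mg/L

15 ML/d = 0.1736 m³/s.
After complete mixing, C₀ = (0.1736·12 + 35.1·0.128) / 35.27 = 0.1864 mg/L.
Travel time t = 1.39e+04 m / 0.72 m/s = 1.931e+04 s = 0.2234 d.
C = 0.1864·exp(−0.35·0.2234) = 0.1864·0.9248 = 0.1724 mg/L.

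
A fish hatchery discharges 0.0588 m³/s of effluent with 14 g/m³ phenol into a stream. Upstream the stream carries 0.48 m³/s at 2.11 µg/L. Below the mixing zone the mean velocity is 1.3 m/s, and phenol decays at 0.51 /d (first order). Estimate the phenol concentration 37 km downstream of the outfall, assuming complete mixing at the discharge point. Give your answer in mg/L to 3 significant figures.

2.11 µg/L = 0.00211 mg/L.
After complete mixing, C₀ = (0.0588·14 + 0.48·0.00211) / 0.5388 = 1.53 mg/L.
Travel time t = 3.7e+04 m / 1.3 m/s = 2.846e+04 s = 0.3294 d.
C = 1.53·exp(−0.51·0.3294) = 1.53·0.8454 = 1.293 mg/L.

1.29 mg/L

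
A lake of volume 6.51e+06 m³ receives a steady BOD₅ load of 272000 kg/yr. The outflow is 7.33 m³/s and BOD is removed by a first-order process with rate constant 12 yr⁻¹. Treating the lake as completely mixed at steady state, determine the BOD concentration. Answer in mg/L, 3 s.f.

Outflow Q = 7.33 m³/s × 3.156e+07 s/yr = 2.313e+08 m³/yr.
Steady-state CSTR mass balance: W = Q·C + k·V·C, so C = W/(Q + kV).
Q + kV = 2.313e+08 + 12·6.51e+06 = 3.094e+08 m³/yr.
C = 272000/3.094e+08 = 0.000879 kg/m³ = 0.879 mg/L.

0.879 mg/L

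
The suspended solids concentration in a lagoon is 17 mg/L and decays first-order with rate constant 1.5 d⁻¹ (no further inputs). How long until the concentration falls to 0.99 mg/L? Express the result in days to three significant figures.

t = ln(C₀/C)/k = ln(17/0.99)/1.5 = 2.843/1.5 = 1.896 d.

1.90 d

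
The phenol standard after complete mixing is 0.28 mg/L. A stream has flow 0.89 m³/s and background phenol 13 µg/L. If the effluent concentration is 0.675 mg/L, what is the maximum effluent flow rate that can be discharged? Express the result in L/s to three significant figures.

602 L/s

13 µg/L = 0.013 mg/L.
Mass balance at complete mixing: C_std·(Q_w + Q_r) = Q_w·C_e + Q_r·C_b.
Rearranging, Q_w = Q_r·(C_std − C_b)/(C_e − C_std) = 0.89·(0.28 − 0.013) / (0.675 − 0.28) = 0.6016 m³/s.
= 601.6 L/s.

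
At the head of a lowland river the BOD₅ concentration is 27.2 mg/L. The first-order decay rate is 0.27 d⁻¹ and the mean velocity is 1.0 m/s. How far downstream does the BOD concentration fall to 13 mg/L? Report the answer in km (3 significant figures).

236 km

From C = C₀·e^(−kt), t = ln(C₀/C)/k = ln(27.2/13)/0.27 = 0.7383/0.27 = 2.734 d.
Distance = v·t = 1.0 m/s × 2.362e+05 s = 2.362e+05 m = 236.2 km.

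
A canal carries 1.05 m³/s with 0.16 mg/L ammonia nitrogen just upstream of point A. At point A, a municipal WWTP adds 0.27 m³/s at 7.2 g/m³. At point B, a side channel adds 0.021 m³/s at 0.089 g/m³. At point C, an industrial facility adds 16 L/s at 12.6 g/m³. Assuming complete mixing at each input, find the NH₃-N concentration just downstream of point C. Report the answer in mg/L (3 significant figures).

After input A: C = (1.05·0.16 + 0.27·7.2) / 1.32 = 1.6 mg/L.
After input B: C = (1.32·1.6 + 0.021·0.089) / 1.341 = 1.576 mg/L.
16 L/s = 0.016 m³/s.
After input C: C = (1.341·1.576 + 0.016·12.6) / 1.357 = 1.706 mg/L.

1.71 mg/L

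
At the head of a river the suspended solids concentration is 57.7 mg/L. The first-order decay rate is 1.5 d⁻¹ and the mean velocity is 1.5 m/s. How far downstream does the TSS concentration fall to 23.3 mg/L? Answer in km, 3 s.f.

From C = C₀·e^(−kt), t = ln(C₀/C)/k = ln(57.7/23.3)/1.5 = 0.9068/1.5 = 0.6045 d.
Distance = v·t = 1.5 m/s × 5.223e+04 s = 7.835e+04 m = 78.35 km.

78.3 km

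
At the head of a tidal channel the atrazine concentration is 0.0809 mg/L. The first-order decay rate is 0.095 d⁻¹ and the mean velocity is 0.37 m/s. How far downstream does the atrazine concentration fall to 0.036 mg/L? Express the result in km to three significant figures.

272 km

From C = C₀·e^(−kt), t = ln(C₀/C)/k = ln(0.0809/0.036)/0.095 = 0.8097/0.095 = 8.523 d.
Distance = v·t = 0.37 m/s × 7.364e+05 s = 2.725e+05 m = 272.5 km.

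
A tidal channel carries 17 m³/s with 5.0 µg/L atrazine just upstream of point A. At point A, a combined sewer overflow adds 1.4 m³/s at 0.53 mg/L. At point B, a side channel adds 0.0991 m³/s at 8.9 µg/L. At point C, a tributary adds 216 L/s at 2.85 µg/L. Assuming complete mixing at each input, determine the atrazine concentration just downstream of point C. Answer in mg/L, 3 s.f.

0.0443 mg/L

5.0 µg/L = 0.005 mg/L.
After input A: C = (17·0.005 + 1.4·0.53) / 18.4 = 0.04495 mg/L.
8.9 µg/L = 0.0089 mg/L.
After input B: C = (18.4·0.04495 + 0.0991·0.0089) / 18.5 = 0.04475 mg/L.
216 L/s = 0.216 m³/s.
2.85 µg/L = 0.00285 mg/L.
After input C: C = (18.5·0.04475 + 0.216·0.00285) / 18.72 = 0.04427 mg/L.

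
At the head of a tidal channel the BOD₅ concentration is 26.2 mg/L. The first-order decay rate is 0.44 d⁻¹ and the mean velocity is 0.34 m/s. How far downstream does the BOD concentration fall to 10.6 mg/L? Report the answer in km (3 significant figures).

From C = C₀·e^(−kt), t = ln(C₀/C)/k = ln(26.2/10.6)/0.44 = 0.9049/0.44 = 2.057 d.
Distance = v·t = 0.34 m/s × 1.777e+05 s = 6.041e+04 m = 60.41 km.

60.4 km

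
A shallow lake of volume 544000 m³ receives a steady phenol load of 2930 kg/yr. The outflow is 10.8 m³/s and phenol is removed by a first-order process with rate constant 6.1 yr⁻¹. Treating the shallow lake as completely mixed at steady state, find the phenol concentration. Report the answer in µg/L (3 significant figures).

Outflow Q = 10.8 m³/s × 3.156e+07 s/yr = 3.408e+08 m³/yr.
Steady-state CSTR mass balance: W = Q·C + k·V·C, so C = W/(Q + kV).
Q + kV = 3.408e+08 + 6.1·544000 = 3.441e+08 m³/yr.
C = 2930/3.441e+08 = 8.514e-06 kg/m³ = 0.008514 mg/L = 8.514 µg/L.

8.51 µg/L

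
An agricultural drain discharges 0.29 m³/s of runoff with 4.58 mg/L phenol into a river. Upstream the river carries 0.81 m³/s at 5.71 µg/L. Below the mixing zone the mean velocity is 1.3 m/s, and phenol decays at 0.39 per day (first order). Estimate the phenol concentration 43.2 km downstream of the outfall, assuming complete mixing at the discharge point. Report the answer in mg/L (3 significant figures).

5.71 µg/L = 0.00571 mg/L.
After complete mixing, C₀ = (0.29·4.58 + 0.81·0.00571) / 1.1 = 1.212 mg/L.
Travel time t = 4.32e+04 m / 1.3 m/s = 3.323e+04 s = 0.3846 d.
C = 1.212·exp(−0.39·0.3846) = 1.212·0.8607 = 1.043 mg/L.

1.04 mg/L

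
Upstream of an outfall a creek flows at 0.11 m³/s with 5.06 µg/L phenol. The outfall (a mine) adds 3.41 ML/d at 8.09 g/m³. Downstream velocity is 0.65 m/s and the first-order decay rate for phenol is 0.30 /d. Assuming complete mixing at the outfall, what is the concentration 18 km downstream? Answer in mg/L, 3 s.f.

1.94 mg/L

3.41 ML/d = 0.03947 m³/s.
5.06 µg/L = 0.00506 mg/L.
After complete mixing, C₀ = (0.03947·8.09 + 0.11·0.00506) / 0.1495 = 2.14 mg/L.
Travel time t = 1.8e+04 m / 0.65 m/s = 2.769e+04 s = 0.3205 d.
C = 2.14·exp(−0.30·0.3205) = 2.14·0.9083 = 1.944 mg/L.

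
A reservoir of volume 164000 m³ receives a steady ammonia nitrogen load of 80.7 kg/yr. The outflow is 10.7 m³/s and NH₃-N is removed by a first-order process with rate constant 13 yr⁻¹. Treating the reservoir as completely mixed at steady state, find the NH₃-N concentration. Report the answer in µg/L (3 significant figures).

0.237 µg/L

Outflow Q = 10.7 m³/s × 3.156e+07 s/yr = 3.377e+08 m³/yr.
Steady-state CSTR mass balance: W = Q·C + k·V·C, so C = W/(Q + kV).
Q + kV = 3.377e+08 + 13·164000 = 3.398e+08 m³/yr.
C = 80.7/3.398e+08 = 2.375e-07 kg/m³ = 0.0002375 mg/L = 0.2375 µg/L.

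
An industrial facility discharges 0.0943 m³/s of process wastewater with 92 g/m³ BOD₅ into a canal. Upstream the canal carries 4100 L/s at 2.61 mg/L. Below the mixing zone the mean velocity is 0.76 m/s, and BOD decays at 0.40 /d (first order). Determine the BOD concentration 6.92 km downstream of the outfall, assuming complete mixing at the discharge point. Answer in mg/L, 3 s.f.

4100 L/s = 4.1 m³/s.
After complete mixing, C₀ = (0.0943·92 + 4.1·2.61) / 4.194 = 4.62 mg/L.
Travel time t = 6920 m / 0.76 m/s = 9105 s = 0.1054 d.
C = 4.62·exp(−0.40·0.1054) = 4.62·0.9587 = 4.429 mg/L.

4.43 mg/L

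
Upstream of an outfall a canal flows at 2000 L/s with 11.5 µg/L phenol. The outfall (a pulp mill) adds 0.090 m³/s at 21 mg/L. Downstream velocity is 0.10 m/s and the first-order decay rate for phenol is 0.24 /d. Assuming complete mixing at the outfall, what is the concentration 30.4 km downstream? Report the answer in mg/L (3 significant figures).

0.393 mg/L

2000 L/s = 2 m³/s.
11.5 µg/L = 0.0115 mg/L.
After complete mixing, C₀ = (0.09·21 + 2·0.0115) / 2.09 = 0.9153 mg/L.
Travel time t = 3.04e+04 m / 0.10 m/s = 3.04e+05 s = 3.519 d.
C = 0.9153·exp(−0.24·3.519) = 0.9153·0.4298 = 0.3934 mg/L.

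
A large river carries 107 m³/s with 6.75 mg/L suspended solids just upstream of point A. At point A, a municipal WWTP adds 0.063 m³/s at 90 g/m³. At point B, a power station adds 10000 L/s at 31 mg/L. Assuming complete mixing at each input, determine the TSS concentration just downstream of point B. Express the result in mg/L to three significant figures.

8.87 mg/L

After input A: C = (107·6.75 + 0.063·90) / 107.1 = 6.799 mg/L.
10000 L/s = 10 m³/s.
After input B: C = (107.1·6.799 + 10·31) / 117.1 = 8.866 mg/L.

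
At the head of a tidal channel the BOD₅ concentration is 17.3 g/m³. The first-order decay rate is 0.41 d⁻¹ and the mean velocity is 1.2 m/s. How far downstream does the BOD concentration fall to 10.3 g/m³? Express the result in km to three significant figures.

From C = C₀·e^(−kt), t = ln(C₀/C)/k = ln(17.3/10.3)/0.41 = 0.5186/0.41 = 1.265 d.
Distance = v·t = 1.2 m/s × 1.093e+05 s = 1.311e+05 m = 131.1 km.

131 km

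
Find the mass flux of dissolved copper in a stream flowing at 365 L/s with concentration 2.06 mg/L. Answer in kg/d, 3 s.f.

65.0 kg/d

365 L/s = 0.365 m³/s.
Mass flux = Q·C = 0.365 m³/s × 2.06 g/m³ = 0.7519 g/s.
= 0.7519 g/s × 86.4 = 64.96 kg/d.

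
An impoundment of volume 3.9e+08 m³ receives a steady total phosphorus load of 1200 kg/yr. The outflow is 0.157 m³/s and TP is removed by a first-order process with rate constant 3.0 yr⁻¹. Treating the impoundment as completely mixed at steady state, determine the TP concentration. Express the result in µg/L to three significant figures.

1.02 µg/L

Outflow Q = 0.157 m³/s × 3.156e+07 s/yr = 4.955e+06 m³/yr.
Steady-state CSTR mass balance: W = Q·C + k·V·C, so C = W/(Q + kV).
Q + kV = 4.955e+06 + 3.0·3.9e+08 = 1.175e+09 m³/yr.
C = 1200/1.175e+09 = 1.021e-06 kg/m³ = 0.001021 mg/L = 1.021 µg/L.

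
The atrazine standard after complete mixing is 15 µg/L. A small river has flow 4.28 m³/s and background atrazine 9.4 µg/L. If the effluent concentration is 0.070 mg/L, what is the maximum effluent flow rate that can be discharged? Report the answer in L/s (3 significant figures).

436 L/s

9.4 µg/L = 0.0094 mg/L.
15 µg/L = 0.015 mg/L.
Mass balance at complete mixing: C_std·(Q_w + Q_r) = Q_w·C_e + Q_r·C_b.
Rearranging, Q_w = Q_r·(C_std − C_b)/(C_e − C_std) = 4.28·(0.015 − 0.0094) / (0.07 − 0.015) = 0.4358 m³/s.
= 435.8 L/s.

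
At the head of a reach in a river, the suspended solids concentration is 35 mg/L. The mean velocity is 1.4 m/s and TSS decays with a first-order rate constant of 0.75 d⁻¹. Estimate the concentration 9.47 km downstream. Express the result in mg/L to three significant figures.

33.0 mg/L

Travel time t = 9.47 km / 1.4 m/s = 9470/1.4 = 6764 s = 0.07829 d.
First-order decay: C = 35·exp(−0.75·0.07829) = 35·0.943 = 33 mg/L.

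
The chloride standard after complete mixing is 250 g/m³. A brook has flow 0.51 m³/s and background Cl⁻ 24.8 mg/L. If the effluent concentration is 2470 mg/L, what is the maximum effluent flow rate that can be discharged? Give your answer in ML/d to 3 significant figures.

Mass balance at complete mixing: C_std·(Q_w + Q_r) = Q_w·C_e + Q_r·C_b.
Rearranging, Q_w = Q_r·(C_std − C_b)/(C_e − C_std) = 0.51·(250 − 24.8) / (2470 − 250) = 0.05174 m³/s.
= 4.47 ML/d.

4.47 ML/d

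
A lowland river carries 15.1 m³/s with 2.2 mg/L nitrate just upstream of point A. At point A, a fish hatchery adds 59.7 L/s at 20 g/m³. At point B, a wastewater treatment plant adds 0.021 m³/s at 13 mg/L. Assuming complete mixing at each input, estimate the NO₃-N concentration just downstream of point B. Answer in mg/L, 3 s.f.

2.28 mg/L

59.7 L/s = 0.0597 m³/s.
After input A: C = (15.1·2.2 + 0.0597·20) / 15.16 = 2.27 mg/L.
After input B: C = (15.16·2.27 + 0.021·13) / 15.18 = 2.285 mg/L.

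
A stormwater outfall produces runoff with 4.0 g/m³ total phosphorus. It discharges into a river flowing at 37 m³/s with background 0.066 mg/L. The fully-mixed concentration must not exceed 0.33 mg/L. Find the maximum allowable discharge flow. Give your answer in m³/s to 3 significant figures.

Mass balance at complete mixing: C_std·(Q_w + Q_r) = Q_w·C_e + Q_r·C_b.
Rearranging, Q_w = Q_r·(C_std − C_b)/(C_e − C_std) = 37·(0.33 − 0.066) / (4 − 0.33) = 2.662 m³/s.

2.66 m³/s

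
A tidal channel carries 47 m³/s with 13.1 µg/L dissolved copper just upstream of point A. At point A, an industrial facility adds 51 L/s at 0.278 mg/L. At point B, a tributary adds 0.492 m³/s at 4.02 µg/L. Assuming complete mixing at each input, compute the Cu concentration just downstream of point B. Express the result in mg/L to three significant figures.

0.0133 mg/L

13.1 µg/L = 0.0131 mg/L.
51 L/s = 0.051 m³/s.
After input A: C = (47·0.0131 + 0.051·0.278) / 47.05 = 0.01339 mg/L.
4.02 µg/L = 0.00402 mg/L.
After input B: C = (47.05·0.01339 + 0.492·0.00402) / 47.54 = 0.01329 mg/L.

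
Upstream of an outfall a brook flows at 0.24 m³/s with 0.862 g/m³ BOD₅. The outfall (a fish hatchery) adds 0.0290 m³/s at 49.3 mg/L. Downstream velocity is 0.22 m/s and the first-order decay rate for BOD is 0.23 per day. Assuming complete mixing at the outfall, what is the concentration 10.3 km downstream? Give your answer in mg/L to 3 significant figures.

After complete mixing, C₀ = (0.029·49.3 + 0.24·0.862) / 0.269 = 6.084 mg/L.
Travel time t = 1.03e+04 m / 0.22 m/s = 4.682e+04 s = 0.5419 d.
C = 6.084·exp(−0.23·0.5419) = 6.084·0.8828 = 5.371 mg/L.

5.37 mg/L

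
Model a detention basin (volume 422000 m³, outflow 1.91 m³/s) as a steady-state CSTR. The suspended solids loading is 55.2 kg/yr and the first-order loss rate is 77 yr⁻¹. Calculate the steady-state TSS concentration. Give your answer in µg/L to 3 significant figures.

0.595 µg/L

Outflow Q = 1.91 m³/s × 3.156e+07 s/yr = 6.028e+07 m³/yr.
Steady-state CSTR mass balance: W = Q·C + k·V·C, so C = W/(Q + kV).
Q + kV = 6.028e+07 + 77·422000 = 9.277e+07 m³/yr.
C = 55.2/9.277e+07 = 5.95e-07 kg/m³ = 0.000595 mg/L = 0.595 µg/L.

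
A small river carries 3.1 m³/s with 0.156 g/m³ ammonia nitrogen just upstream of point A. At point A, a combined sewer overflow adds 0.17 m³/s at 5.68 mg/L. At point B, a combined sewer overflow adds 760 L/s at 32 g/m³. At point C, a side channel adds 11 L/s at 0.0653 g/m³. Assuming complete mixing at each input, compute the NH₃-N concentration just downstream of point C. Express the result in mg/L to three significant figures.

After input A: C = (3.1·0.156 + 0.17·5.68) / 3.27 = 0.4432 mg/L.
760 L/s = 0.76 m³/s.
After input B: C = (3.27·0.4432 + 0.76·32) / 4.03 = 6.394 mg/L.
11 L/s = 0.011 m³/s.
After input C: C = (4.03·6.394 + 0.011·0.0653) / 4.041 = 6.377 mg/L.

6.38 mg/L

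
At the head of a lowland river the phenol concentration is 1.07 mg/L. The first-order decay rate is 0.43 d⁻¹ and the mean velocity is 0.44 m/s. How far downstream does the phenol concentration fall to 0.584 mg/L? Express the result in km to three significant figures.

From C = C₀·e^(−kt), t = ln(C₀/C)/k = ln(1.07/0.584)/0.43 = 0.6055/0.43 = 1.408 d.
Distance = v·t = 0.44 m/s × 1.217e+05 s = 5.353e+04 m = 53.53 km.

53.5 km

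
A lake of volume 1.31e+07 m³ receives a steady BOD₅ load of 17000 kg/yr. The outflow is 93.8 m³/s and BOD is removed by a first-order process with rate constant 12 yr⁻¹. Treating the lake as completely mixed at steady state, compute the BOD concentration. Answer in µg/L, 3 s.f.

5.45 µg/L

Outflow Q = 93.8 m³/s × 3.156e+07 s/yr = 2.96e+09 m³/yr.
Steady-state CSTR mass balance: W = Q·C + k·V·C, so C = W/(Q + kV).
Q + kV = 2.96e+09 + 12·1.31e+07 = 3.117e+09 m³/yr.
C = 17000/3.117e+09 = 5.453e-06 kg/m³ = 0.005453 mg/L = 5.453 µg/L.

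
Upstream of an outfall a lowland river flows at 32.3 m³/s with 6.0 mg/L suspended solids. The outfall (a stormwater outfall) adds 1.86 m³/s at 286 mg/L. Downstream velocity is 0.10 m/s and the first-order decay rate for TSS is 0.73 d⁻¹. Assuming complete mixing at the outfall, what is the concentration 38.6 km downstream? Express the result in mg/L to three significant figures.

0.815 mg/L

After complete mixing, C₀ = (1.86·286 + 32.3·6) / 34.16 = 21.25 mg/L.
Travel time t = 3.86e+04 m / 0.10 m/s = 3.86e+05 s = 4.468 d.
C = 21.25·exp(−0.73·4.468) = 21.25·0.03834 = 0.8145 mg/L.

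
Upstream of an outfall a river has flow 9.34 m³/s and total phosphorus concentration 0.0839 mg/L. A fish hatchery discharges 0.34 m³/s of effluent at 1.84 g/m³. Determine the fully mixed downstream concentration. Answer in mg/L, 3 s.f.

Flow-weighted mixing gives C = (0.34·1.84 + 9.34·0.0839) / (0.34 + 9.34) = 1.409/9.68 = 0.1456 mg/L.

0.146 mg/L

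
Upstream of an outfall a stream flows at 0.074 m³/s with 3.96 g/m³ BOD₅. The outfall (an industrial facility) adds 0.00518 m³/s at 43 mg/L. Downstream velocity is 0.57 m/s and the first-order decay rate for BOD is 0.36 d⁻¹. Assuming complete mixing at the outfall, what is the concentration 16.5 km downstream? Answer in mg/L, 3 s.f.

5.77 mg/L

After complete mixing, C₀ = (0.00518·43 + 0.074·3.96) / 0.07918 = 6.514 mg/L.
Travel time t = 1.65e+04 m / 0.57 m/s = 2.895e+04 s = 0.335 d.
C = 6.514·exp(−0.36·0.335) = 6.514·0.8864 = 5.774 mg/L.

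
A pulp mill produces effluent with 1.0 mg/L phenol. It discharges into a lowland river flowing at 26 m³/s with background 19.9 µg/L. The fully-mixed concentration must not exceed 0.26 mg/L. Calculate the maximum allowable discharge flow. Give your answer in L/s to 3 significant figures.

8440 L/s

19.9 µg/L = 0.0199 mg/L.
Mass balance at complete mixing: C_std·(Q_w + Q_r) = Q_w·C_e + Q_r·C_b.
Rearranging, Q_w = Q_r·(C_std − C_b)/(C_e − C_std) = 26·(0.26 − 0.0199) / (1 − 0.26) = 8.436 m³/s.
= 8436 L/s.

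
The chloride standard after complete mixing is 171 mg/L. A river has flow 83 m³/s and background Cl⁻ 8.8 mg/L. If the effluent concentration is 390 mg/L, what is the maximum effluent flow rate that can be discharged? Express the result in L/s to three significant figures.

61500 L/s

Mass balance at complete mixing: C_std·(Q_w + Q_r) = Q_w·C_e + Q_r·C_b.
Rearranging, Q_w = Q_r·(C_std − C_b)/(C_e − C_std) = 83·(171 − 8.8) / (390 − 171) = 61.47 m³/s.
= 6.147e+04 L/s.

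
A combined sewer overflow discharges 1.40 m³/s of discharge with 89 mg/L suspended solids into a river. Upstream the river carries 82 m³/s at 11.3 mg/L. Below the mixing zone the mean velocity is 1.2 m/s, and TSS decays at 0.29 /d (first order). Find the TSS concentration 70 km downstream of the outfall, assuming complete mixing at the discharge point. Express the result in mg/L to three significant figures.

10.4 mg/L

After complete mixing, C₀ = (1.4·89 + 82·11.3) / 83.4 = 12.6 mg/L.
Travel time t = 7e+04 m / 1.2 m/s = 5.833e+04 s = 0.6752 d.
C = 12.6·exp(−0.29·0.6752) = 12.6·0.8222 = 10.36 mg/L.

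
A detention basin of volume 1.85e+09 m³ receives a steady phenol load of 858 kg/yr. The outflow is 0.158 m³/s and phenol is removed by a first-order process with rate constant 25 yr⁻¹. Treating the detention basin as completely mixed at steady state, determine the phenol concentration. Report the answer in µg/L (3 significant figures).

0.0185 µg/L

Outflow Q = 0.158 m³/s × 3.156e+07 s/yr = 4.986e+06 m³/yr.
Steady-state CSTR mass balance: W = Q·C + k·V·C, so C = W/(Q + kV).
Q + kV = 4.986e+06 + 25·1.85e+09 = 4.625e+10 m³/yr.
C = 858/4.625e+10 = 1.855e-08 kg/m³ = 1.855e-05 mg/L = 0.01855 µg/L.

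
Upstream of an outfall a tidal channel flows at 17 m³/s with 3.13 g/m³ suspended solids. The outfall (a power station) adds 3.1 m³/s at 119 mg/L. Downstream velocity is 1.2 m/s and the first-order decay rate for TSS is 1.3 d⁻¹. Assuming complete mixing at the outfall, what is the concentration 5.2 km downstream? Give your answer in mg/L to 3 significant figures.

After complete mixing, C₀ = (3.1·119 + 17·3.13) / 20.1 = 21 mg/L.
Travel time t = 5200 m / 1.2 m/s = 4333 s = 0.05015 d.
C = 21·exp(−1.3·0.05015) = 21·0.9369 = 19.67 mg/L.

19.7 mg/L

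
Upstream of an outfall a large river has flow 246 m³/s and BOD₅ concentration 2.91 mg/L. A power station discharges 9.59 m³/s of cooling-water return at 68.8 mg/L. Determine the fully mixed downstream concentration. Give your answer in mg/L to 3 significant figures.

By mass balance at complete mixing, C = (9.59·68.8 + 246·2.91) / (9.59 + 246) = 1376/255.6 = 5.382 mg/L.

5.38 mg/L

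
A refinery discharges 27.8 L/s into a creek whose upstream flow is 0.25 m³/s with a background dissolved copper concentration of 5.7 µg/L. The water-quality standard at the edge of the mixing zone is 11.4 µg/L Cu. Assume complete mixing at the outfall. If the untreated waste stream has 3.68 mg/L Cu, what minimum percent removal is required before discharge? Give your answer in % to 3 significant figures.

98.3 %

27.8 L/s = 0.0278 m³/s.
5.7 µg/L = 0.0057 mg/L.
11.4 µg/L = 0.0114 mg/L.
Mass balance: 0.0114·0.2778 = 0.0278·Cₑ + 0.25·0.0057.
Cₑ = (0.003167 − 0.001425) / 0.0278 = 0.06266 mg/L.
Required removal = 1 − 0.06266/3.68 = 98.3 %.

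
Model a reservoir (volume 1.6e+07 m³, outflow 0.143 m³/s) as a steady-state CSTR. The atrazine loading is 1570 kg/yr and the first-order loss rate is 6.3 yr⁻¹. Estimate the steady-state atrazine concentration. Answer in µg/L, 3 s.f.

Outflow Q = 0.143 m³/s × 3.156e+07 s/yr = 4.513e+06 m³/yr.
Steady-state CSTR mass balance: W = Q·C + k·V·C, so C = W/(Q + kV).
Q + kV = 4.513e+06 + 6.3·1.6e+07 = 1.053e+08 m³/yr.
C = 1570/1.053e+08 = 1.491e-05 kg/m³ = 0.01491 mg/L = 14.91 µg/L.

14.9 µg/L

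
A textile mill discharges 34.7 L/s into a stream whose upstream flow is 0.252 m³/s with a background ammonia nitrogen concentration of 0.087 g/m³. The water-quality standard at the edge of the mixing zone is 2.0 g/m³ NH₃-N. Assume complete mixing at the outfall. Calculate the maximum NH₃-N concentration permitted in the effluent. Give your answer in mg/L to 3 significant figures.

34.7 L/s = 0.0347 m³/s.
Mass balance: 2·0.2867 = 0.0347·Cₑ + 0.252·0.087.
Cₑ = (0.5734 − 0.02192) / 0.0347 = 15.89 mg/L.

15.9 mg/L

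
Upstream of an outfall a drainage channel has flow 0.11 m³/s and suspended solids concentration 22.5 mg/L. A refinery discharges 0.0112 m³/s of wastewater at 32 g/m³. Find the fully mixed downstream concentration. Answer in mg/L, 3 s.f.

23.4 mg/L

Conservation of mass across the mixing zone: C = (0.0112·32 + 0.11·22.5) / (0.0112 + 0.11) = 2.833/0.1212 = 23.38 mg/L.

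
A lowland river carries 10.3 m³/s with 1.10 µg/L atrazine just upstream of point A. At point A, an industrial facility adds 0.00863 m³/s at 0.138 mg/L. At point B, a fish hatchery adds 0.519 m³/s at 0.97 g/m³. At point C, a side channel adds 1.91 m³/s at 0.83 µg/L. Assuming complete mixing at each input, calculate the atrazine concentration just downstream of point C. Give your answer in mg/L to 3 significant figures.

1.10 µg/L = 0.0011 mg/L.
After input A: C = (10.3·0.0011 + 0.00863·0.138) / 10.31 = 0.001215 mg/L.
After input B: C = (10.31·0.001215 + 0.519·0.97) / 10.83 = 0.04765 mg/L.
0.83 µg/L = 0.00083 mg/L.
After input C: C = (10.83·0.04765 + 1.91·0.00083) / 12.74 = 0.04063 mg/L.

0.0406 mg/L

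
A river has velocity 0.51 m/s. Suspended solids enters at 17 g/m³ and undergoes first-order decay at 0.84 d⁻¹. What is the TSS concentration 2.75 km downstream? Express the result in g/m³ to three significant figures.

16.1 g/m³

Travel time t = 2.75 km / 0.51 m/s = 2750/0.51 = 5392 s = 0.06241 d.
First-order decay: C = 17·exp(−0.84·0.06241) = 17·0.9489 = 16.13 g/m³.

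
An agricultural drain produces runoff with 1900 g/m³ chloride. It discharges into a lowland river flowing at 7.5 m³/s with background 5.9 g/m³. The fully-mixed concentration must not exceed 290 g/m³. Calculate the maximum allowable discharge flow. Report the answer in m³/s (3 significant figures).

1.32 m³/s

Mass balance at complete mixing: C_std·(Q_w + Q_r) = Q_w·C_e + Q_r·C_b.
Rearranging, Q_w = Q_r·(C_std − C_b)/(C_e − C_std) = 7.5·(290 − 5.9) / (1900 − 290) = 1.323 m³/s.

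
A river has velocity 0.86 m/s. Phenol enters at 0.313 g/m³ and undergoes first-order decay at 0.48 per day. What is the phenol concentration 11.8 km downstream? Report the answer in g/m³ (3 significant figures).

Travel time t = 11.8 km / 0.86 m/s = 1.18e+04/0.86 = 1.372e+04 s = 0.1588 d.
First-order decay: C = 0.313·exp(−0.48·0.1588) = 0.313·0.9266 = 0.29 g/m³.

0.290 g/m³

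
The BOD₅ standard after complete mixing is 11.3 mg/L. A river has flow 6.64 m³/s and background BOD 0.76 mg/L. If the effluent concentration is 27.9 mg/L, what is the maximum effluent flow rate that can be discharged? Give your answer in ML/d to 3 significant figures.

364 ML/d

Mass balance at complete mixing: C_std·(Q_w + Q_r) = Q_w·C_e + Q_r·C_b.
Rearranging, Q_w = Q_r·(C_std − C_b)/(C_e − C_std) = 6.64·(11.3 − 0.76) / (27.9 − 11.3) = 4.216 m³/s.
= 364.3 ML/d.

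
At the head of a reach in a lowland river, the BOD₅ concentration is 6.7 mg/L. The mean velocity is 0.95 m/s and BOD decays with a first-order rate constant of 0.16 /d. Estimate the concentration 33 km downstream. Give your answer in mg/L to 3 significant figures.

6.28 mg/L

Travel time t = 33 km / 0.95 m/s = 3.3e+04/0.95 = 3.474e+04 s = 0.402 d.
First-order decay: C = 6.7·exp(−0.16·0.402) = 6.7·0.9377 = 6.283 mg/L.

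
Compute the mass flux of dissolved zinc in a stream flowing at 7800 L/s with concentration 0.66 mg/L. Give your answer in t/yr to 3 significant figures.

162 t/yr

7800 L/s = 7.8 m³/s.
Mass flux = Q·C = 7.8 m³/s × 0.66 g/m³ = 5.148 g/s.
= 5.148 g/s × 31.56 = 162.5 t/yr.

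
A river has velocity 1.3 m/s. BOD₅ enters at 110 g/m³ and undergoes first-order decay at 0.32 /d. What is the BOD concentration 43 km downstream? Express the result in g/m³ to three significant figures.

97.3 g/m³

Travel time t = 43 km / 1.3 m/s = 4.3e+04/1.3 = 3.308e+04 s = 0.3828 d.
First-order decay: C = 110·exp(−0.32·0.3828) = 110·0.8847 = 97.32 g/m³.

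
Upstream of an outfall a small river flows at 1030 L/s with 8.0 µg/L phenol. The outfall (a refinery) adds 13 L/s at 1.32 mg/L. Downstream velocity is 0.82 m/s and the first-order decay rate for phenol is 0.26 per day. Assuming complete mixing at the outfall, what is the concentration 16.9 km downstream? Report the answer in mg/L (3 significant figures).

13 L/s = 0.013 m³/s.
1030 L/s = 1.03 m³/s.
8.0 µg/L = 0.008 mg/L.
After complete mixing, C₀ = (0.013·1.32 + 1.03·0.008) / 1.043 = 0.02435 mg/L.
Travel time t = 1.69e+04 m / 0.82 m/s = 2.061e+04 s = 0.2385 d.
C = 0.02435·exp(−0.26·0.2385) = 0.02435·0.9399 = 0.02289 mg/L.

0.0229 mg/L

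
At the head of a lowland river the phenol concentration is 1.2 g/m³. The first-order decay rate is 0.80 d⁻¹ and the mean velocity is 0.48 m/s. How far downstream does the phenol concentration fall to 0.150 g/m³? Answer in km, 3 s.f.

108 km

From C = C₀·e^(−kt), t = ln(C₀/C)/k = ln(1.2/0.150)/0.80 = 2.079/0.80 = 2.599 d.
Distance = v·t = 0.48 m/s × 2.246e+05 s = 1.078e+05 m = 107.8 km.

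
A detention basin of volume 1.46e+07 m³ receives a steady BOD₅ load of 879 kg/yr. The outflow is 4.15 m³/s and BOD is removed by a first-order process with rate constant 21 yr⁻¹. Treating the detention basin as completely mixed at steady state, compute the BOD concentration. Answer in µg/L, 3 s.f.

Outflow Q = 4.15 m³/s × 3.156e+07 s/yr = 1.31e+08 m³/yr.
Steady-state CSTR mass balance: W = Q·C + k·V·C, so C = W/(Q + kV).
Q + kV = 1.31e+08 + 21·1.46e+07 = 4.376e+08 m³/yr.
C = 879/4.376e+08 = 2.009e-06 kg/m³ = 0.002009 mg/L = 2.009 µg/L.

2.01 µg/L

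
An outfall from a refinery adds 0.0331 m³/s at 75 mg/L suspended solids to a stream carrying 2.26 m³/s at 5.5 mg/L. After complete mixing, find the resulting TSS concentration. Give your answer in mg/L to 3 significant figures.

Flow-weighted mixing gives C = (0.0331·75 + 2.26·5.5) / (0.0331 + 2.26) = 14.91/2.293 = 6.503 mg/L.

6.50 mg/L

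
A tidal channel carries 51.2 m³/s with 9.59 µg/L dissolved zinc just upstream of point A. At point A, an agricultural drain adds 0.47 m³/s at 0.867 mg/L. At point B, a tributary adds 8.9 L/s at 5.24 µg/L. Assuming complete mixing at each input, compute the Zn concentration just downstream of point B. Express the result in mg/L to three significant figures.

9.59 µg/L = 0.00959 mg/L.
After input A: C = (51.2·0.00959 + 0.47·0.867) / 51.67 = 0.01739 mg/L.
8.9 L/s = 0.0089 m³/s.
5.24 µg/L = 0.00524 mg/L.
After input B: C = (51.67·0.01739 + 0.0089·0.00524) / 51.68 = 0.01739 mg/L.

0.0174 mg/L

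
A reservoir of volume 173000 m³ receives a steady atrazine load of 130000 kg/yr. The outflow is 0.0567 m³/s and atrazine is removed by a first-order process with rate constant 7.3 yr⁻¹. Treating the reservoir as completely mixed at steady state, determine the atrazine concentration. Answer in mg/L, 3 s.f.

Outflow Q = 0.0567 m³/s × 3.156e+07 s/yr = 1.789e+06 m³/yr.
Steady-state CSTR mass balance: W = Q·C + k·V·C, so C = W/(Q + kV).
Q + kV = 1.789e+06 + 7.3·173000 = 3.052e+06 m³/yr.
C = 130000/3.052e+06 = 0.04259 kg/m³ = 42.59 mg/L.

42.6 mg/L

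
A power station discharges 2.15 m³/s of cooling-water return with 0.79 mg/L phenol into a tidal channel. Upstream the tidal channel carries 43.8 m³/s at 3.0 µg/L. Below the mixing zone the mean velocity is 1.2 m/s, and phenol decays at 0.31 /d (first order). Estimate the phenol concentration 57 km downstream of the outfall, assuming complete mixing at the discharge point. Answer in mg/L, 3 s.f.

3.0 µg/L = 0.003 mg/L.
After complete mixing, C₀ = (2.15·0.79 + 43.8·0.003) / 45.95 = 0.03982 mg/L.
Travel time t = 5.7e+04 m / 1.2 m/s = 4.75e+04 s = 0.5498 d.
C = 0.03982·exp(−0.31·0.5498) = 0.03982·0.8433 = 0.03358 mg/L.

0.0336 mg/L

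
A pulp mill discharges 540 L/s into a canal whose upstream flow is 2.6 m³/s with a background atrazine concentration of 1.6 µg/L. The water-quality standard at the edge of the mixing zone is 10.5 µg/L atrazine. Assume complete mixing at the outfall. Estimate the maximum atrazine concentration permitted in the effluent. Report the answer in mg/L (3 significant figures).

0.0534 mg/L

540 L/s = 0.54 m³/s.
1.6 µg/L = 0.0016 mg/L.
10.5 µg/L = 0.0105 mg/L.
Mass balance: 0.0105·3.14 = 0.54·Cₑ + 2.6·0.0016.
Cₑ = (0.03297 − 0.00416) / 0.54 = 0.05335 mg/L.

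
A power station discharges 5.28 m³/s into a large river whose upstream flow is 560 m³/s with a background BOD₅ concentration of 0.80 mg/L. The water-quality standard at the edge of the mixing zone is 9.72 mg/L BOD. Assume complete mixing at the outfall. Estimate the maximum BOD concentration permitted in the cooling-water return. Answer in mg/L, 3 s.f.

Mass balance: 9.72·565.3 = 5.28·Cₑ + 560·0.8.
Cₑ = (5495 − 448) / 5.28 = 955.8 mg/L.

956 mg/L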